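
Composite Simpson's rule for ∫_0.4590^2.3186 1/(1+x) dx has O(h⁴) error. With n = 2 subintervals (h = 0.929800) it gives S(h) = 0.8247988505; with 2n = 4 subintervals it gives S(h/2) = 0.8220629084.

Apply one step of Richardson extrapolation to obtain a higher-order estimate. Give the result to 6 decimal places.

0.821881

Leading term ∝ h^4; use weight 16 = 2^4.
16×0.8220629084 = 13.1530065344; 13.1530065344 − 0.8247988505 = 12.3282076839
Divide by 2^4 − 1 = 15.
So the Richardson estimate is 0.8218805123.
Gap between inputs: 2.736e-03; correction applied: −0.0001823961.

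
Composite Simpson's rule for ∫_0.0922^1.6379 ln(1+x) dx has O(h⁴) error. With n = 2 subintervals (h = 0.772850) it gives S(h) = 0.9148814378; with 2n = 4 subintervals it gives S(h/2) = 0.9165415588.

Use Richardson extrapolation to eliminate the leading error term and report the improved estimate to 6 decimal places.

0.916652

r = 4, so 2^r = 16.
16·0.9165415588 = 14.6646649408; subtract 0.9148814378 → 13.7497835030
(16·0.9165415588 − 0.9148814378)/(16 − 1) = 0.9166522335
Correction |R − A(h/2)| = 1.107e-04; gap |A(h/2) − A(h)| = 1.660e-03.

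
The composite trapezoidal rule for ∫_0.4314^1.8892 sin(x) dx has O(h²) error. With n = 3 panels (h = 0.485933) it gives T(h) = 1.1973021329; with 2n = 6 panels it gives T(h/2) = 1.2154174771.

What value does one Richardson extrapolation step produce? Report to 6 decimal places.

1.221456

The method has order 2: 2^2 = 4.
Weighted: 4.8616699084 − 1.1973021329 = 3.6643677755
Divide by 2^2 − 1 = 3.
Extrapolated: 3.6643677755 / 3 = 1.2214559252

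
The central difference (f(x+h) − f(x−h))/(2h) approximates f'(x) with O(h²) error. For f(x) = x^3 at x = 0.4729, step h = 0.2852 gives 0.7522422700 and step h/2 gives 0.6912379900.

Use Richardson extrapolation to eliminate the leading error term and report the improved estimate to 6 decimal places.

0.670903

Error is O(h^2); halving h shrinks it by 2^2 = 4.
4*0.6912379900 − 0.7522422700 = 2.0127096900
Denominator 4 − 1 = 3.
So the Richardson estimate is 0.6709032300.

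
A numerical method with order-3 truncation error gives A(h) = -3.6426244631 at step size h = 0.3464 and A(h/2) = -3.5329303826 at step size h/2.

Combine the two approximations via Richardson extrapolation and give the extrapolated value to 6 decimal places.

The method has order 3: 2^3 = 8.
Numerator 8 × A(h/2) − A(h) = 8 × (-3.5329303826) − (-3.6426244631) = -24.6208185977
Divide by 2^3 − 1 = 7.
Extrapolated: (-24.6208185977) / 7 = -3.5172597997

-3.517260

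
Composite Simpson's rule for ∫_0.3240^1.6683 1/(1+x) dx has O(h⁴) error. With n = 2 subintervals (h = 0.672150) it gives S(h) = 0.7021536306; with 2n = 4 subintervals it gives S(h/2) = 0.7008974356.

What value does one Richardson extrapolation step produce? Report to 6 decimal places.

0.700814

With r = 4 the leading error scales as h^4, so the weight is 2^4 = 16.
Weighted: 11.2143589696 − 0.7021536306 = 10.5122053390
Divide by 2^4 − 1 = 15.
R = 10.5122053390/15 = 0.7008136893
Gap between inputs: 1.256e-03; correction applied: −0.0000837463.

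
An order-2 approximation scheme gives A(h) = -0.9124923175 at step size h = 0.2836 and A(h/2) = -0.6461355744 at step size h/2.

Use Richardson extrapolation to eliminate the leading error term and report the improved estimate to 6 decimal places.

r = 2, so 2^r = 4.
4·(-0.6461355744) = -2.5845422976; subtract (-0.9124923175) → -1.6720499801
(4·(-0.6461355744) − (-0.9124923175))/(4 − 1) = -0.5573499934

-0.557350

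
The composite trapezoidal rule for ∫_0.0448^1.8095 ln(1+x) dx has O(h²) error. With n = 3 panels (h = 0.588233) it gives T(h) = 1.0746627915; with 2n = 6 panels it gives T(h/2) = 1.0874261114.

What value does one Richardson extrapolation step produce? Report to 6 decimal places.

1.091681

Method order is 2; weight 2^2 = 4.
A(h/2) − A(h) = 1.0874261114 − 1.0746627915 = 0.0127633199
Divide by 2^2 − 1 = 3: 0.0127633199/3 = 0.0042544400
R = A(h/2) + (A(h/2) − A(h))/3 = 1.0874261114 + 0.0042544400 = 1.0916805514
Shift from A(h/2): +0.0042544400.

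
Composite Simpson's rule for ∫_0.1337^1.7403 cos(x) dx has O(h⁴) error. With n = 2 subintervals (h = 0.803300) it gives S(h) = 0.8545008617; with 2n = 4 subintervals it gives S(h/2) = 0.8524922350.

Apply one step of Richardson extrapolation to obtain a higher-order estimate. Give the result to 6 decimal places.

Method order is 4; weight 2^4 = 16.
2^4 × A(h/2) = 13.6398757600; minus A(h) gives 12.7853748983.
R = 12.7853748983/15 = 0.8523583266
Correction |R − A(h/2)| = 1.339e-04; gap |A(h/2) − A(h)| = 2.009e-03.

0.852358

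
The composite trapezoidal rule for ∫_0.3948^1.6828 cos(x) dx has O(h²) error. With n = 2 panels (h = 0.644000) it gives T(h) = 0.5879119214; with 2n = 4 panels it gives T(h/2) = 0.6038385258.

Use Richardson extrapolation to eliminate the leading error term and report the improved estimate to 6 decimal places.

Method order is 2; weight 2^2 = 4.
A(h/2) − A(h) = 0.6038385258 − 0.5879119214 = 0.0159266044
Correction (A(h/2) − A(h))/(4 − 1) = 0.0159266044/3 = 0.0053088681
R = A(h/2) + (A(h/2) − A(h))/3 = 0.6038385258 + 0.0053088681 = 0.6091473939

0.609147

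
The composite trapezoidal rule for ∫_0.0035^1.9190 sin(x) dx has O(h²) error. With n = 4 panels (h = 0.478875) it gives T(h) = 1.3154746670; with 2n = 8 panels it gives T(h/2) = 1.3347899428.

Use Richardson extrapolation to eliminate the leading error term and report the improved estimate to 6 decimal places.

With r = 2 the leading error scales as h^2, so the weight is 2^2 = 4.
4 × 1.3347899428 = 5.3391597712; 5.3391597712 − 1.3154746670 = 4.0236851042
(4 × 1.3347899428 − 1.3154746670)/(4 − 1) = 1.3412283681
Gap between inputs: 1.932e-02; correction applied: +0.0064384253.

1.341228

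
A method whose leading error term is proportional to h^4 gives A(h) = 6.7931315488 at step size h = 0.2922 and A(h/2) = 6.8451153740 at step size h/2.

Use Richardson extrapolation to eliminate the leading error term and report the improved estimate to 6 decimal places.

6.848581

r = 4, so 2^r = 16.
2^4×A(h/2) = 109.5218459840; minus A(h) gives 102.7287144352.
Denominator 16 − 1 = 15.
R = 102.7287144352/15 = 6.8485809623
Shift from A(h/2): +0.0034655883.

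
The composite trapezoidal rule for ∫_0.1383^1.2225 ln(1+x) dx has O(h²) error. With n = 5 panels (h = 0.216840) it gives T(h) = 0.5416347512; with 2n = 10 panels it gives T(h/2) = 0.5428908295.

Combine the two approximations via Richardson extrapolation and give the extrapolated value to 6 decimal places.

Method order is 2; weight 2^2 = 4.
4·0.5428908295 − 0.5416347512 = 1.6299285668
Denominator 4 − 1 = 3.
So the Richardson estimate is 0.5433095223.
Gap between inputs: 1.256e-03; correction applied: +0.0004186928.

0.543310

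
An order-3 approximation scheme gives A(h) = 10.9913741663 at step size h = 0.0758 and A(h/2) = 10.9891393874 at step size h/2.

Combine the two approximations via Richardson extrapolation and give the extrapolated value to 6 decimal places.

The method has order 3: 2^3 = 8.
Top: 8(10.9891393874) − (10.9913741663) = 76.9217409329
76.9217409329 ÷ 7 = 10.9888201333
Correction |R − A(h/2)| = 3.193e-04; gap |A(h/2) − A(h)| = 2.235e-03.

10.988820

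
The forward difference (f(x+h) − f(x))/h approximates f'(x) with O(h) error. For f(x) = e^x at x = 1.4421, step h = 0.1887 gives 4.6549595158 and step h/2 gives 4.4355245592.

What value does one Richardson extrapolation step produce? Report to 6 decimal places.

4.216090

Leading term ∝ h^1; use weight 2 = 2^1.
A(h/2) − A(h) = 4.4355245592 − 4.6549595158 = -0.2194349566
Divide by 2^1 − 1 = 1: (-0.2194349566)/1 = -0.2194349566
R = A(h/2) + (A(h/2) − A(h))/1 = 4.4355245592 − 0.2194349566 = 4.2160896026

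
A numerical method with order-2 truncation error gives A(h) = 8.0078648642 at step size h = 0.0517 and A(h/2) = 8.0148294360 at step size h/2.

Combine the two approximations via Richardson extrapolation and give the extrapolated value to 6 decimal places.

Method order is 2; weight 2^2 = 4.
Numerator 4×A(h/2) − A(h) = 4×8.0148294360 − 8.0078648642 = 24.0514528798
Divide by 2^2 − 1 = 3.
So the Richardson estimate is 8.0171509599.
Shift from A(h/2): +0.0023215239.

8.017151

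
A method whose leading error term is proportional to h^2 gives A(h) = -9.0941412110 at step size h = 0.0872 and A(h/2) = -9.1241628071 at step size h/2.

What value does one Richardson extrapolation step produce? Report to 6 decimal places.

-9.134170

Error is O(h^2); halving h shrinks it by 2^2 = 4.
2^2 × A(h/2) = -36.4966512284; minus A(h) gives -27.4025100174.
Denominator 4 − 1 = 3.
Result: -9.1341700058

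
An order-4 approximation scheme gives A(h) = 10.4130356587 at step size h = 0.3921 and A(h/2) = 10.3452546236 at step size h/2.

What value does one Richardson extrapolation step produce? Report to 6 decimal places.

Error is O(h^4); halving h shrinks it by 2^4 = 16.
16·10.3452546236 = 165.5240739776; 165.5240739776 − 10.4130356587 = 155.1110383189
Divide by 2^4 − 1 = 15.
155.1110383189 ÷ 15 = 10.3407358879

10.340736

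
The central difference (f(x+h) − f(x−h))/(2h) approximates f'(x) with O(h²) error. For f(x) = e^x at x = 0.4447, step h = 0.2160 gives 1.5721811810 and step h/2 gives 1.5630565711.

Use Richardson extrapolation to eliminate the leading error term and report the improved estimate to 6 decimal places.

1.560015

Order 2 gives 2^r = 4 and 2^r − 1 = 3.
2^2·A(h/2) = 6.2522262844; minus A(h) gives 4.6800451034.
4.6800451034 ÷ 3 = 1.5600150345
Correction |R − A(h/2)| = 3.042e-03; gap |A(h/2) − A(h)| = 9.125e-03.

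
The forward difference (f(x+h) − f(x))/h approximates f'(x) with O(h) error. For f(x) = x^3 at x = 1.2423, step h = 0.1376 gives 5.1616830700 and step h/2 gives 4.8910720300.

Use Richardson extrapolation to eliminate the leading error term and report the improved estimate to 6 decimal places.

With r = 1 the leading error scales as h^1, so the weight is 2^1 = 2.
2·4.8910720300 = 9.7821440600; subtract 5.1616830700 → 4.6204609900
(2·4.8910720300 − 5.1616830700)/(2 − 1) = 4.6204609900
Gap between inputs: 2.706e-01; correction applied: −0.2706110400.

4.620461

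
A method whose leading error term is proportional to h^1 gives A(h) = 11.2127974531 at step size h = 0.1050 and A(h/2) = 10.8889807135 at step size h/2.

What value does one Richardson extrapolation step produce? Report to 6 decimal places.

10.565164

Leading term ∝ h^1; use weight 2 = 2^1.
2^1·A(h/2) = 21.7779614270; minus A(h) gives 10.5651639739.
10.5651639739 ÷ 1 = 10.5651639739
Gap between inputs: 3.238e-01; correction applied: −0.3238167396.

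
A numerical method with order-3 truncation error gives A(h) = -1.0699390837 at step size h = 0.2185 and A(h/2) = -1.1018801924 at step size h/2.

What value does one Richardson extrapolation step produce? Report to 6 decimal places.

Error is O(h^3); halving h shrinks it by 2^3 = 8.
Top: 8(-1.1018801924) − (-1.0699390837) = -7.7451024555
(-7.7451024555) ÷ 7 = -1.1064432079

-1.106443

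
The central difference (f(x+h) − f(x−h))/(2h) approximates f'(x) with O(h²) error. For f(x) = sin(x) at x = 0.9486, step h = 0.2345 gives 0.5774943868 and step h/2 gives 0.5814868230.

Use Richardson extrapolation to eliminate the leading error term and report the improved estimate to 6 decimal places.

Method order is 2; weight 2^2 = 4.
4*0.5814868230 = 2.3259472920; 2.3259472920 − 0.5774943868 = 1.7484529052
Divide by 2^2 − 1 = 3.
Extrapolated: 1.7484529052 / 3 = 0.5828176351

0.582818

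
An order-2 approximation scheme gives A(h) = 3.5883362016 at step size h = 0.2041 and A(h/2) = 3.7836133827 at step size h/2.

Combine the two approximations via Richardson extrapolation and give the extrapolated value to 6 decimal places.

The method has order 2: 2^2 = 4.
Difference of the inputs: 3.7836133827 − 3.5883362016 = 0.1952771811
Correction (A(h/2) − A(h))/(4 − 1) = 0.1952771811/3 = 0.0650923937
R = A(h/2) + (A(h/2) − A(h))/3 = 3.7836133827 + 0.0650923937 = 3.8487057764

3.848706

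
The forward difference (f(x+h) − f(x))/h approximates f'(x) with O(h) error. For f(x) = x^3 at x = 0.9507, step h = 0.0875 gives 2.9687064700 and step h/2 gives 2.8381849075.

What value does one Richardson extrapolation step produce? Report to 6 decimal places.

2.707663

With r = 1 the leading error scales as h^1, so the weight is 2^1 = 2.
2^1×A(h/2) = 5.6763698150; minus A(h) gives 2.7076633450.
Denominator 2 − 1 = 1.
Result: 2.7076633450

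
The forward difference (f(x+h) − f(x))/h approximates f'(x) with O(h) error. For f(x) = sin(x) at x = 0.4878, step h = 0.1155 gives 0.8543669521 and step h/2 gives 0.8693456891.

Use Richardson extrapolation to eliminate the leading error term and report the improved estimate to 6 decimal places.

0.884324

The method has order 1: 2^1 = 2.
Numerator 2·A(h/2) − A(h) = 2·0.8693456891 − 0.8543669521 = 0.8843244261
Denominator 2 − 1 = 1.
0.8843244261 ÷ 1 = 0.8843244261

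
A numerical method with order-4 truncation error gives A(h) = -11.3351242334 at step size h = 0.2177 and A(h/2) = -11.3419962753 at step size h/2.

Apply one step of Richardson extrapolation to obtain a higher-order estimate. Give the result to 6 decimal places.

-11.342454

r = 4: numerator weight 16, denominator 15.
Numerator 16*A(h/2) − A(h) = 16*(-11.3419962753) − (-11.3351242334) = -170.1368161714
Denominator 16 − 1 = 15.
Extrapolated: (-170.1368161714) / 15 = -11.3424544114
Shift from A(h/2): −0.0004581361.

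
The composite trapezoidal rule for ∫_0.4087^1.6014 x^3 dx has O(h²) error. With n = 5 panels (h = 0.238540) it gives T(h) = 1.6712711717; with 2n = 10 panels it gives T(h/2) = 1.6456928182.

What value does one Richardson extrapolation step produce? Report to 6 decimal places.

With r = 2 the leading error scales as h^2, so the weight is 2^2 = 4.
4·1.6456928182 = 6.5827712728; subtract 1.6712711717 → 4.9115001011
Divide by 2^2 − 1 = 3.
Extrapolated: 4.9115001011 / 3 = 1.6371667004
Gap between inputs: 2.558e-02; correction applied: −0.0085261178.

1.637167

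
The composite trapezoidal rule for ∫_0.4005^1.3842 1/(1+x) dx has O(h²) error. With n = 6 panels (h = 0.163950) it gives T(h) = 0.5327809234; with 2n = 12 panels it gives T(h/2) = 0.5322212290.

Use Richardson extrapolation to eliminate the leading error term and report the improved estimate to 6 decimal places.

0.532035

Error is O(h^2); halving h shrinks it by 2^2 = 4.
Top: 4(0.5322212290) − (0.5327809234) = 1.5961039926
Extrapolated: 1.5961039926 / 3 = 0.5320346642
Shift from A(h/2): −0.0001865648.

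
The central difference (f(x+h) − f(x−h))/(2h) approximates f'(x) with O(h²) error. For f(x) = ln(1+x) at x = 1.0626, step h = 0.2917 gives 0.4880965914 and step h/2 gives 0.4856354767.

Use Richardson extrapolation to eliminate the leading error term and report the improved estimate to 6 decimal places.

Method order is 2; weight 2^2 = 4.
4*0.4856354767 − 0.4880965914 = 1.4544453154
Divide by 2^2 − 1 = 3.
(4*0.4856354767 − 0.4880965914)/(4 − 1) = 0.4848151051
Shift from A(h/2): −0.0008203716.

0.484815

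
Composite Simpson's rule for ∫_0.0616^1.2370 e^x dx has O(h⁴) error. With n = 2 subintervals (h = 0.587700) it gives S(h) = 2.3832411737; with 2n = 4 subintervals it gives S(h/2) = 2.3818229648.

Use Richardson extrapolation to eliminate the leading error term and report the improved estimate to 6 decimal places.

Leading term ∝ h^4; use weight 16 = 2^4.
16·2.3818229648 − 2.3832411737 = 35.7259262631
Denominator 16 − 1 = 15.
R = 35.7259262631/15 = 2.3817284175

2.381728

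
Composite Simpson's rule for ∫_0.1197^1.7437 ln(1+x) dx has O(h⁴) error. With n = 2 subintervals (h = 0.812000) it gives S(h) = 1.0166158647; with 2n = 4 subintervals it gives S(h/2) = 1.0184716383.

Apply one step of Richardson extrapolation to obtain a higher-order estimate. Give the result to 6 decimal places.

1.018595

r = 4: numerator weight 16, denominator 15.
Difference of the inputs: 1.0184716383 − 1.0166158647 = 0.0018557736
Divide by 2^4 − 1 = 15: 0.0018557736/15 = 0.0001237182
R = 1.0184716383 + 0.0001237182 = 1.0185953565
Shift from A(h/2): +0.0001237182.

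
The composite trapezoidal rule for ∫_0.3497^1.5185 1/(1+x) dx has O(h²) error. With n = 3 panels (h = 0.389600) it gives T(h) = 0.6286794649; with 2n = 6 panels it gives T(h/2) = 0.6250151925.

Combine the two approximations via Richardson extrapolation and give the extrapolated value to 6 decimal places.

Error is O(h^2); halving h shrinks it by 2^2 = 4.
4*0.6250151925 = 2.5000607700; 2.5000607700 − 0.6286794649 = 1.8713813051
Denominator 4 − 1 = 3.
Result: 0.6237937684
Correction |R − A(h/2)| = 1.221e-03; gap |A(h/2) − A(h)| = 3.664e-03.

0.623794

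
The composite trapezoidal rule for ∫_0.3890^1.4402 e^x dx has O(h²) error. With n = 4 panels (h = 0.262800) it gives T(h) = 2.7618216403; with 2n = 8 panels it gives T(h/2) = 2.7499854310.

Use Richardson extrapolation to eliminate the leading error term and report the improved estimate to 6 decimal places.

2.746040

With r = 2 the leading error scales as h^2, so the weight is 2^2 = 4.
Numerator 4 × A(h/2) − A(h) = 4 × 2.7499854310 − 2.7618216403 = 8.2381200837
Divide by 2^2 − 1 = 3.
(4 × 2.7499854310 − 2.7618216403)/(4 − 1) = 2.7460400279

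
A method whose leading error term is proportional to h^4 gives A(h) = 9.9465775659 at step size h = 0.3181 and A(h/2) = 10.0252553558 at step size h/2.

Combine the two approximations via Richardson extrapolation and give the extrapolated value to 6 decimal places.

Error is O(h^4); halving h shrinks it by 2^4 = 16.
16×10.0252553558 = 160.4040856928; subtract 9.9465775659 → 150.4575081269
Divide by 2^4 − 1 = 15.
R = 150.4575081269/15 = 10.0305005418
Gap between inputs: 7.868e-02; correction applied: +0.0052451860.

10.030501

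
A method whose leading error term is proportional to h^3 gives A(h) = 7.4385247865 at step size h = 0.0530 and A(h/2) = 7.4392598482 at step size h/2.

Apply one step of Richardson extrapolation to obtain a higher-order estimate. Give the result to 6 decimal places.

7.439365

Error is O(h^3); halving h shrinks it by 2^3 = 8.
2^3*A(h/2) = 59.5140787856; minus A(h) gives 52.0755539991.
Extrapolated: 52.0755539991 / 7 = 7.4393648570
Gap between inputs: 7.351e-04; correction applied: +0.0001050088.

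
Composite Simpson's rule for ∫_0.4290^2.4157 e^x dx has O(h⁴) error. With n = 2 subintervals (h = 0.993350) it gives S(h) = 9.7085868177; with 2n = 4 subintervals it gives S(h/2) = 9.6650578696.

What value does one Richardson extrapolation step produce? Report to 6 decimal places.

Method order is 4; weight 2^4 = 16.
Weighted: 154.6409259136 − 9.7085868177 = 144.9323390959
Denominator 16 − 1 = 15.
Result: 9.6621559397

9.662156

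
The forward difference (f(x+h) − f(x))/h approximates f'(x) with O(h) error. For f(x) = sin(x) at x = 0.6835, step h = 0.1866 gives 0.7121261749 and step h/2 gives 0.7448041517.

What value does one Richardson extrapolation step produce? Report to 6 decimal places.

0.777482

r = 1: numerator weight 2, denominator 1.
Weighted: 1.4896083034 − 0.7121261749 = 0.7774821285
Extrapolated: 0.7774821285 / 1 = 0.7774821285
Correction |R − A(h/2)| = 3.268e-02; gap |A(h/2) − A(h)| = 3.268e-02.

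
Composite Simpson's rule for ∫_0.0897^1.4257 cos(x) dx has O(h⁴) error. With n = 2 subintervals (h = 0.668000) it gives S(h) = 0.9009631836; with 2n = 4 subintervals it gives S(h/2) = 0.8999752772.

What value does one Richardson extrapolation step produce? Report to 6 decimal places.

0.899909

Error is O(h^4); halving h shrinks it by 2^4 = 16.
16*0.8999752772 = 14.3996044352; subtract 0.9009631836 → 13.4986412516
Divide by 2^4 − 1 = 15.
R = 13.4986412516/15 = 0.8999094168
Shift from A(h/2): −0.0000658604.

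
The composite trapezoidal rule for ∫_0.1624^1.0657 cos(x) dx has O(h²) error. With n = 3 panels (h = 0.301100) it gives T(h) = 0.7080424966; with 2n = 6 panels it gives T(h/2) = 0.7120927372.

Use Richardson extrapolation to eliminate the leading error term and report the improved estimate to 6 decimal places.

0.713443

Order 2 gives 2^r = 4 and 2^r − 1 = 3.
Weighted: 2.8483709488 − 0.7080424966 = 2.1403284522
2.1403284522 ÷ 3 = 0.7134428174
Correction |R − A(h/2)| = 1.350e-03; gap |A(h/2) − A(h)| = 4.050e-03.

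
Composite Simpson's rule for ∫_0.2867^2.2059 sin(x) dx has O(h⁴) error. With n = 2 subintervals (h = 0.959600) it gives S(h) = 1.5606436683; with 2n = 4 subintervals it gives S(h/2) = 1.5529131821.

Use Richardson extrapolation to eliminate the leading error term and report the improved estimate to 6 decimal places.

1.552398

Order 4 gives 2^r = 16 and 2^r − 1 = 15.
Difference of the inputs: 1.5529131821 − 1.5606436683 = -0.0077304862
Correction (A(h/2) − A(h))/(16 − 1) = (-0.0077304862)/15 = -0.0005153657
R = 1.5529131821 − 0.0005153657 = 1.5523978164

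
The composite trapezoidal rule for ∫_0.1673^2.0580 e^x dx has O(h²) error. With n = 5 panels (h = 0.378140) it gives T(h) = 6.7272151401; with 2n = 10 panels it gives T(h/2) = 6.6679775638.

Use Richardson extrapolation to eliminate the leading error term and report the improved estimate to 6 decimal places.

6.648232

Leading term ∝ h^2; use weight 4 = 2^2.
2^2×A(h/2) = 26.6719102552; minus A(h) gives 19.9446951151.
Divide by 2^2 − 1 = 3.
19.9446951151 ÷ 3 = 6.6482317050
Gap between inputs: 5.924e-02; correction applied: −0.0197458588.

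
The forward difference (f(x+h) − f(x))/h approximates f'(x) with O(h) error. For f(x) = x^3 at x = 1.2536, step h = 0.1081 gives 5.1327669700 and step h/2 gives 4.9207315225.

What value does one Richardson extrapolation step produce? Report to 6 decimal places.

With r = 1 the leading error scales as h^1, so the weight is 2^1 = 2.
2×4.9207315225 = 9.8414630450; 9.8414630450 − 5.1327669700 = 4.7086960750
Divide by 2^1 − 1 = 1.
Extrapolated: 4.7086960750 / 1 = 4.7086960750
Correction |R − A(h/2)| = 2.120e-01; gap |A(h/2) − A(h)| = 2.120e-01.

4.708696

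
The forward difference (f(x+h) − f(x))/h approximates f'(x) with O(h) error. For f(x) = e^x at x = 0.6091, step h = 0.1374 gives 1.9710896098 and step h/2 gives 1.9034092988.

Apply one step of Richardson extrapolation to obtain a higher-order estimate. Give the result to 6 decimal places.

1.835729

r = 1, so 2^r = 2.
2·1.9034092988 = 3.8068185976; subtract 1.9710896098 → 1.8357289878
Divide by 2^1 − 1 = 1.
1.8357289878 ÷ 1 = 1.8357289878
Shift from A(h/2): −0.0676803110.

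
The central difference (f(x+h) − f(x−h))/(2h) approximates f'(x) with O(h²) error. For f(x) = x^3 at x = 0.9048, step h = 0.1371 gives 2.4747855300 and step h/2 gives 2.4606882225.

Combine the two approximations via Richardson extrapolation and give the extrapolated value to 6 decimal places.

2.455989

Method order is 2; weight 2^2 = 4.
Difference of the inputs: 2.4606882225 − 2.4747855300 = -0.0140973075
Divide by 2^2 − 1 = 3: (-0.0140973075)/3 = -0.0046991025
R = 2.4606882225 − 0.0046991025 = 2.4559891200
Shift from A(h/2): −0.0046991025.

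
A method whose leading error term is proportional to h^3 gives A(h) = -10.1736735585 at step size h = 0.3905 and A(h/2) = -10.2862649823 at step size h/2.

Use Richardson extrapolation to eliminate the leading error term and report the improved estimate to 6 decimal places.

Method order is 3; weight 2^3 = 8.
Difference of the inputs: -10.2862649823 − (-10.1736735585) = -0.1125914238
Correction (A(h/2) − A(h))/(8 − 1) = (-0.1125914238)/7 = -0.0160844891
R = -10.2862649823 − 0.0160844891 = -10.3023494714
Correction |R − A(h/2)| = 1.608e-02; gap |A(h/2) − A(h)| = 1.126e-01.

-10.302349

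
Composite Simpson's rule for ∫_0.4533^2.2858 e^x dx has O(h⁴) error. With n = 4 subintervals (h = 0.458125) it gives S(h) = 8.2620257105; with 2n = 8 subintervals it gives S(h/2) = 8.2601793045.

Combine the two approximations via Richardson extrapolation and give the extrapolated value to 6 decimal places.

Error is O(h^4); halving h shrinks it by 2^4 = 16.
Numerator 16·A(h/2) − A(h) = 16·8.2601793045 − 8.2620257105 = 123.9008431615
Denominator 16 − 1 = 15.
Extrapolated: 123.9008431615 / 15 = 8.2600562108
Correction |R − A(h/2)| = 1.231e-04; gap |A(h/2) − A(h)| = 1.846e-03.

8.260056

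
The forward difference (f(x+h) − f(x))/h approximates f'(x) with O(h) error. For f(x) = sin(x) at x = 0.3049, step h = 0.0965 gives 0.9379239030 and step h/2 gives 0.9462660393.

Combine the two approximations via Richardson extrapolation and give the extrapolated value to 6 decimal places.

0.954608

Error is O(h^1); halving h shrinks it by 2^1 = 2.
2·0.9462660393 = 1.8925320786; subtract 0.9379239030 → 0.9546081756
(2·0.9462660393 − 0.9379239030)/(2 − 1) = 0.9546081756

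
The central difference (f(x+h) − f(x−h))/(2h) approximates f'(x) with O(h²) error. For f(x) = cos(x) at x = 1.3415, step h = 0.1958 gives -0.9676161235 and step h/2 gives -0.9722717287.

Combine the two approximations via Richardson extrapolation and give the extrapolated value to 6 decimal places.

The method has order 2: 2^2 = 4.
A(h/2) − A(h) = -0.9722717287 − (-0.9676161235) = -0.0046556052
Divide by 2^2 − 1 = 3: (-0.0046556052)/3 = -0.0015518684
R = -0.9722717287 − 0.0015518684 = -0.9738235971
Gap between inputs: 4.656e-03; correction applied: −0.0015518684.

-0.973824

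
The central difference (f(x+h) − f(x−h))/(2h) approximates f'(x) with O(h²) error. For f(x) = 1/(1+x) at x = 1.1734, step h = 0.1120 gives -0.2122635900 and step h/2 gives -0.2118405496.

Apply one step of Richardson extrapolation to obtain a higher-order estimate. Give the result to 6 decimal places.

r = 2, so 2^r = 4.
4*(-0.2118405496) = -0.8473621984; subtract (-0.2122635900) → -0.6350986084
(4*(-0.2118405496) − (-0.2122635900))/(4 − 1) = -0.2116995361
Gap between inputs: 4.230e-04; correction applied: +0.0001410135.

-0.211700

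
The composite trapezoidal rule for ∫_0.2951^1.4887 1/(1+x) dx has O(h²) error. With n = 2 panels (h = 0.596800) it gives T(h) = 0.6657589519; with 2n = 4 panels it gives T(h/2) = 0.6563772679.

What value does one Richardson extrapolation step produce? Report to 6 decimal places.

r = 2: numerator weight 4, denominator 3.
Weighted: 2.6255090716 − 0.6657589519 = 1.9597501197
(4·0.6563772679 − 0.6657589519)/(4 − 1) = 0.6532500399

0.653250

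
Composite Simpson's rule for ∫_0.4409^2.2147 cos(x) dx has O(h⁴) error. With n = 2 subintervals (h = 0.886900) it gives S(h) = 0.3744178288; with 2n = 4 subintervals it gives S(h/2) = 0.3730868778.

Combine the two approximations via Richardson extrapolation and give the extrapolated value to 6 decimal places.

With r = 4 the leading error scales as h^4, so the weight is 2^4 = 16.
Numerator 16·A(h/2) − A(h) = 16·0.3730868778 − 0.3744178288 = 5.5949722160
Divide by 2^4 − 1 = 15.
So the Richardson estimate is 0.3729981477.

0.372998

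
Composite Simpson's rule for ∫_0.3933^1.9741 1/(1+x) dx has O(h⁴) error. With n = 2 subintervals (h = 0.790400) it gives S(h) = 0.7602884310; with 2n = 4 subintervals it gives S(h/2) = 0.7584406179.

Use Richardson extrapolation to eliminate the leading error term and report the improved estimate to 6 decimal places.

r = 4: numerator weight 16, denominator 15.
16*0.7584406179 = 12.1350498864; 12.1350498864 − 0.7602884310 = 11.3747614554
(16*0.7584406179 − 0.7602884310)/(16 − 1) = 0.7583174304

0.758317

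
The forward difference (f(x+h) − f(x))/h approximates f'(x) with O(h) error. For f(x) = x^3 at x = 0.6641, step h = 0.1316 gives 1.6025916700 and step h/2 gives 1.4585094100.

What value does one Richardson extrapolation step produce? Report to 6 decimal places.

With r = 1 the leading error scales as h^1, so the weight is 2^1 = 2.
Weighted: 2.9170188200 − 1.6025916700 = 1.3144271500
Divide by 2^1 − 1 = 1.
1.3144271500 ÷ 1 = 1.3144271500

1.314427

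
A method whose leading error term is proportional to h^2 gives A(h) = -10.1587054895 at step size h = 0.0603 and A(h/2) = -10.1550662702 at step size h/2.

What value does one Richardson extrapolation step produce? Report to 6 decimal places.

-10.153853

Error is O(h^2); halving h shrinks it by 2^2 = 4.
4*(-10.1550662702) = -40.6202650808; subtract (-10.1587054895) → -30.4615595913
R = (-30.4615595913)/3 = -10.1538531971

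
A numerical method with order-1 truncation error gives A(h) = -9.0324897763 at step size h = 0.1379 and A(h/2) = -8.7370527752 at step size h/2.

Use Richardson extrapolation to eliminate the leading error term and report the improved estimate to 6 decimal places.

-8.441616

With r = 1 the leading error scales as h^1, so the weight is 2^1 = 2.
Top: 2(-8.7370527752) − (-9.0324897763) = -8.4416157741
Denominator 2 − 1 = 1.
Result: -8.4416157741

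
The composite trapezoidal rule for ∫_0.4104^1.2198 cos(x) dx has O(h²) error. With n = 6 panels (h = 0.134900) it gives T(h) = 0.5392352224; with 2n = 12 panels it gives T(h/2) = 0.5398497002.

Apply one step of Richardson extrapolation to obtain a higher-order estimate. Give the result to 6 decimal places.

Order 2 gives 2^r = 4 and 2^r − 1 = 3.
2^2 × A(h/2) = 2.1593988008; minus A(h) gives 1.6201635784.
1.6201635784 ÷ 3 = 0.5400545261
Gap between inputs: 6.145e-04; correction applied: +0.0002048259.

0.540055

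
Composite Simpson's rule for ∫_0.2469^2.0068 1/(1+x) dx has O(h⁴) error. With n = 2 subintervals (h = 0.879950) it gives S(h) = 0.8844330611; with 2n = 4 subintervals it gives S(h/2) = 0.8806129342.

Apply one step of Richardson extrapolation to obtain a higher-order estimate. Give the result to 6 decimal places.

Error is O(h^4); halving h shrinks it by 2^4 = 16.
Numerator 16×A(h/2) − A(h) = 16×0.8806129342 − 0.8844330611 = 13.2053738861
Divide by 2^4 − 1 = 15.
13.2053738861 ÷ 15 = 0.8803582591

0.880358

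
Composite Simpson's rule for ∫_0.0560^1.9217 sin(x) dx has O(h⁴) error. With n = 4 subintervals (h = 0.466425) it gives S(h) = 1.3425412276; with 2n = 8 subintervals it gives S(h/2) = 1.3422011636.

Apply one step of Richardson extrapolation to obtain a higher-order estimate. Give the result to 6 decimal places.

r = 4: numerator weight 16, denominator 15.
Weighted: 21.4752186176 − 1.3425412276 = 20.1326773900
Divide by 2^4 − 1 = 15.
20.1326773900 ÷ 15 = 1.3421784927
Gap between inputs: 3.401e-04; correction applied: −0.0000226709.

1.342178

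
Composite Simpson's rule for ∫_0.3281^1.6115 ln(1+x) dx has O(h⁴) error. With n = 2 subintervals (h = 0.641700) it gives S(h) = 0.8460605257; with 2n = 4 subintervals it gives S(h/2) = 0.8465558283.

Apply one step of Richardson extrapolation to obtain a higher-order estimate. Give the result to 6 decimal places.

r = 4, so 2^r = 16.
Numerator 16·A(h/2) − A(h) = 16·0.8465558283 − 0.8460605257 = 12.6988327271
(16·0.8465558283 − 0.8460605257)/(16 − 1) = 0.8465888485

0.846589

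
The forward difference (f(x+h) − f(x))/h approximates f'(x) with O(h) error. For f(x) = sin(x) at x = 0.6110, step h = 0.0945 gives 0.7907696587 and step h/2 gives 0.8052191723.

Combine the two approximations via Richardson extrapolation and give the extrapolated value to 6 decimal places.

0.819669

The method has order 1: 2^1 = 2.
2 × 0.8052191723 = 1.6104383446; 1.6104383446 − 0.7907696587 = 0.8196686859
Extrapolated: 0.8196686859 / 1 = 0.8196686859
Shift from A(h/2): +0.0144495136.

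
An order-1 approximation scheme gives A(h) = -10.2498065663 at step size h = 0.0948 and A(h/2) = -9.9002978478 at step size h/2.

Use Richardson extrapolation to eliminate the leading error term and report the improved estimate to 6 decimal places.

Method order is 1; weight 2^1 = 2.
Weighted: (-19.8005956956) − (-10.2498065663) = -9.5507891293
(-9.5507891293) ÷ 1 = -9.5507891293
Gap between inputs: 3.495e-01; correction applied: +0.3495087185.

-9.550789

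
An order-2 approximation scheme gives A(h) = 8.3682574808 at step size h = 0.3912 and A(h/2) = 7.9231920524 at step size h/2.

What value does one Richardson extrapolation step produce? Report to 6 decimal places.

Method order is 2; weight 2^2 = 4.
Top: 4(7.9231920524) − (8.3682574808) = 23.3245107288
Divide by 2^2 − 1 = 3.
(4×7.9231920524 − 8.3682574808)/(4 − 1) = 7.7748369096

7.774837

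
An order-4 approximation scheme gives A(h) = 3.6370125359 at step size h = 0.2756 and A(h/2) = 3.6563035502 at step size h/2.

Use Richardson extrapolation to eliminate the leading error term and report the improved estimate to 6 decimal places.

r = 4: numerator weight 16, denominator 15.
Numerator 16·A(h/2) − A(h) = 16·3.6563035502 − 3.6370125359 = 54.8638442673
R = 54.8638442673/15 = 3.6575896178

3.657590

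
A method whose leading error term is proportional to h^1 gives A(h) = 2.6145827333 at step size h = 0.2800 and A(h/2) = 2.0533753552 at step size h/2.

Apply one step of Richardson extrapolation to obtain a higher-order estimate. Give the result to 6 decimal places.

1.492168

Leading term ∝ h^1; use weight 2 = 2^1.
Weighted: 4.1067507104 − 2.6145827333 = 1.4921679771
Extrapolated: 1.4921679771 / 1 = 1.4921679771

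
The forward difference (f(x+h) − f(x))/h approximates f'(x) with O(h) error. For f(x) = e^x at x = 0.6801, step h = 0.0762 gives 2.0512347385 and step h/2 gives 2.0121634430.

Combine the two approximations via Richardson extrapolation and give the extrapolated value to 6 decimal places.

Order 1 gives 2^r = 2 and 2^r − 1 = 1.
Top: 2(2.0121634430) − (2.0512347385) = 1.9730921475
(2 × 2.0121634430 − 2.0512347385)/(2 − 1) = 1.9730921475

1.973092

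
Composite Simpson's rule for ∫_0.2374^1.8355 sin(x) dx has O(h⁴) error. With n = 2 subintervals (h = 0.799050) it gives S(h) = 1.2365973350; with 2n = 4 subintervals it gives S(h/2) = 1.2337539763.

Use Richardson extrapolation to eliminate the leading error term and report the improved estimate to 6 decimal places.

Error is O(h^4); halving h shrinks it by 2^4 = 16.
Weighted: 19.7400636208 − 1.2365973350 = 18.5034662858
Denominator 16 − 1 = 15.
18.5034662858 ÷ 15 = 1.2335644191
Gap between inputs: 2.843e-03; correction applied: −0.0001895572.

1.233564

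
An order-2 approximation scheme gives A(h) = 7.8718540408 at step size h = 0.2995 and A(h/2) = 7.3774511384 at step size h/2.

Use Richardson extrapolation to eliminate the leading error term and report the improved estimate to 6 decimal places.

7.212650

Method order is 2; weight 2^2 = 4.
Numerator 4·A(h/2) − A(h) = 4·7.3774511384 − 7.8718540408 = 21.6379505128
Denominator 4 − 1 = 3.
21.6379505128 ÷ 3 = 7.2126501709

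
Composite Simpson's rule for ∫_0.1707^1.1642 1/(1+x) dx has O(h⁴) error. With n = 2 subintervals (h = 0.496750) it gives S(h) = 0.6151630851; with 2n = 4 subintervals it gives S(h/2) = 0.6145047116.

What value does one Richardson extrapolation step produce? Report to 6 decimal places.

0.614461

Leading term ∝ h^4; use weight 16 = 2^4.
A(h/2) − A(h) = 0.6145047116 − 0.6151630851 = -0.0006583735
Correction (A(h/2) − A(h))/(16 − 1) = (-0.0006583735)/15 = -0.0000438916
R = A(h/2) + (A(h/2) − A(h))/15 = 0.6145047116 − 0.0000438916 = 0.6144608200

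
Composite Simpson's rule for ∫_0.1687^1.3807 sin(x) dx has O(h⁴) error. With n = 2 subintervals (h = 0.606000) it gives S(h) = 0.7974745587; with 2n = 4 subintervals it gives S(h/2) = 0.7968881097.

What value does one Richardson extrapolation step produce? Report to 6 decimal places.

Error is O(h^4); halving h shrinks it by 2^4 = 16.
16·0.7968881097 = 12.7502097552; subtract 0.7974745587 → 11.9527351965
Divide by 2^4 − 1 = 15.
R = 11.9527351965/15 = 0.7968490131

0.796849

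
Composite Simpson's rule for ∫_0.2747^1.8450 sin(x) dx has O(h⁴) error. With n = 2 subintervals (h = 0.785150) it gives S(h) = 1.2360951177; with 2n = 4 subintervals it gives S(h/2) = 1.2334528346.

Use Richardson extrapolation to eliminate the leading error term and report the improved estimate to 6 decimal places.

1.233277

With r = 4 the leading error scales as h^4, so the weight is 2^4 = 16.
Top: 16(1.2334528346) − (1.2360951177) = 18.4991502359
(16×1.2334528346 − 1.2360951177)/(16 − 1) = 1.2332766824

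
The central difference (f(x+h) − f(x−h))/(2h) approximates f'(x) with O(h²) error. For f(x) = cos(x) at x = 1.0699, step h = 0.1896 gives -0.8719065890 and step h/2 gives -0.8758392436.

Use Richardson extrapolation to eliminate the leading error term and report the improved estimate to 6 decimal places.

With r = 2 the leading error scales as h^2, so the weight is 2^2 = 4.
2^2*A(h/2) = -3.5033569744; minus A(h) gives -2.6314503854.
(-2.6314503854) ÷ 3 = -0.8771501285

-0.877150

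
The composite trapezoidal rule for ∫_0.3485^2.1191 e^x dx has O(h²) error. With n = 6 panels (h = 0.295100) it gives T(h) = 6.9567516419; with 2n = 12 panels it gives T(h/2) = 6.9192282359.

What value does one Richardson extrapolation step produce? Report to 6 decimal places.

6.906720

Error is O(h^2); halving h shrinks it by 2^2 = 4.
Numerator 4 × A(h/2) − A(h) = 4 × 6.9192282359 − 6.9567516419 = 20.7201613017
20.7201613017 ÷ 3 = 6.9067204339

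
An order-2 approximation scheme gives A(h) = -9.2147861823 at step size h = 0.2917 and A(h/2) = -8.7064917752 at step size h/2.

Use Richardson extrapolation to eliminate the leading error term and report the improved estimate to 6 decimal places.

r = 2: numerator weight 4, denominator 3.
4*(-8.7064917752) = -34.8259671008; subtract (-9.2147861823) → -25.6111809185
Divide by 2^2 − 1 = 3.
Result: -8.5370603062
Shift from A(h/2): +0.1694314690.

-8.537060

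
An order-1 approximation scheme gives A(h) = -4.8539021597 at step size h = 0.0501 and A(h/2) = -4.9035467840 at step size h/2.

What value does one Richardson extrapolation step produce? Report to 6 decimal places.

-4.953191

Order 1 gives 2^r = 2 and 2^r − 1 = 1.
2*(-4.9035467840) = -9.8070935680; subtract (-4.8539021597) → -4.9531914083
Denominator 2 − 1 = 1.
Result: -4.9531914083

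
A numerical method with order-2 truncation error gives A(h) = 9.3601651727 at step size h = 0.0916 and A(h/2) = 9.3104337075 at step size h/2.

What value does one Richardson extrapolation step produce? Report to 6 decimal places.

9.293857

Error is O(h^2); halving h shrinks it by 2^2 = 4.
2^2 × A(h/2) = 37.2417348300; minus A(h) gives 27.8815696573.
Extrapolated: 27.8815696573 / 3 = 9.2938565524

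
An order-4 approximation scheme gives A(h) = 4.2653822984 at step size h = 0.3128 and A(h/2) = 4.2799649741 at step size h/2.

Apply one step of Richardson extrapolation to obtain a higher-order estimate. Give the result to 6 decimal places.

4.280937

Order 4 gives 2^r = 16 and 2^r − 1 = 15.
16×4.2799649741 = 68.4794395856; 68.4794395856 − 4.2653822984 = 64.2140572872
Divide by 2^4 − 1 = 15.
R = 64.2140572872/15 = 4.2809371525
Shift from A(h/2): +0.0009721784.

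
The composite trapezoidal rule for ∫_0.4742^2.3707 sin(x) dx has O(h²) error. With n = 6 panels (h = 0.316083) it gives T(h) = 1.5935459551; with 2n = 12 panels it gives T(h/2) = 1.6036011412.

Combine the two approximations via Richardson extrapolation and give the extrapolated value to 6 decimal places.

With r = 2 the leading error scales as h^2, so the weight is 2^2 = 4.
Top: 4(1.6036011412) − (1.5935459551) = 4.8208586097
Denominator 4 − 1 = 3.
4.8208586097 ÷ 3 = 1.6069528699
Shift from A(h/2): +0.0033517287.

1.606953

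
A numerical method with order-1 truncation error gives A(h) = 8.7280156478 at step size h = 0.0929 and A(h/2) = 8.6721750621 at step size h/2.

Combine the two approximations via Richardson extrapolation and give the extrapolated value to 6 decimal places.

8.616334

Error is O(h^1); halving h shrinks it by 2^1 = 2.
2 × 8.6721750621 = 17.3443501242; 17.3443501242 − 8.7280156478 = 8.6163344764
(2 × 8.6721750621 − 8.7280156478)/(2 − 1) = 8.6163344764
Shift from A(h/2): −0.0558405857.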